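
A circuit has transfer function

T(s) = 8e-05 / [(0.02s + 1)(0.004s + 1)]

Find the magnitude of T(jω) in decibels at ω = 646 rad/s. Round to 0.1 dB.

-113.0 dB

At ω = 646 rad/s:
pole (1 + j646·0.02) = 1 + j12.92 → |·| ≈ 12.959, ∠ ≈ 85.57°
pole (1 + j646·0.004) = 1 + j2.584 → |·| ≈ 2.7708, ∠ ≈ 68.84°
|T| = 8e-05 · 1 / (12.959 · 2.7708) ≈ 2.228e-06
Gain = 20 log₁₀(2.228e-06) ≈ -113.04 dB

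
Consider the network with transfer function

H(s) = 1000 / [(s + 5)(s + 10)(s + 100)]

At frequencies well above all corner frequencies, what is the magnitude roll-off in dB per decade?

Each pole contributes −20 dB/decade at high frequency; each zero contributes +20 dB/decade.
Net: 0 zero(s) − 3 pole(s) → -60 dB/decade.

-60 dB/decade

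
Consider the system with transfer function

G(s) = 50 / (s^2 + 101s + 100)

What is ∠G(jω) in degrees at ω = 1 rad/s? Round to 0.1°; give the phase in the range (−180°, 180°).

-45.6°

Substitute s = j1:
Numerator: 50 = 50 + j0
Denominator: (j1)^2 + 101(j1) + 100 = 99 + j101
|N| = √(50² + 0²) ≈ 50, ∠N ≈ 0.00°
|D| = √(99² + 101²) ≈ 141.43, ∠D ≈ 45.57°
∠G = 0.00° − 45.57° = -45.57°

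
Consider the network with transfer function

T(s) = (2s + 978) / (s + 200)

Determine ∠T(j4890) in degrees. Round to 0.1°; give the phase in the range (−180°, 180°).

Substitute s = j4890:
Numerator: 2(j4890) + 978 = 978 + j9780
Denominator: (j4890) + 200 = 200 + j4890
|N| = √(978² + 9780²) ≈ 9828.8, ∠N ≈ 84.29°
|D| = √(200² + 4890²) ≈ 4894.1, ∠D ≈ 87.66°
∠T = 84.29° − 87.66° = -3.37°

-3.4°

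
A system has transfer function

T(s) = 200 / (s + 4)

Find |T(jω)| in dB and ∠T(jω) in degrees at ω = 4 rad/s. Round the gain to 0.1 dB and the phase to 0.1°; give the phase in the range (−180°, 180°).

31.0 dB, -45.0°

Substitute s = j4:
Numerator: 200 = 200 + j0
Denominator: (j4) + 4 = 4 + j4
|N| = √(200² + 0²) ≈ 200, ∠N ≈ 0.00°
|D| = √(4² + 4²) ≈ 5.6569, ∠D ≈ 45.00°
|T| = 200 / 5.6569 ≈ 35.355
Gain = 20 log₁₀(35.355) ≈ 30.97 dB
∠T = 0.00° − 45.00° = -45.00°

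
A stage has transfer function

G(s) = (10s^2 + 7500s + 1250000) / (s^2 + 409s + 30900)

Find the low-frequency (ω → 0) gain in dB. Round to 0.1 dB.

G(0) = 1250000 / 30900 ≈ 40.453
20 log₁₀(40.453) ≈ 32.14 dB

32.1 dB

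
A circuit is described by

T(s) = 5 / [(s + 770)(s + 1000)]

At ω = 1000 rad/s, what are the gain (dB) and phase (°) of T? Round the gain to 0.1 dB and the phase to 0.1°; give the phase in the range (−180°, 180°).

-111.1 dB, -97.4°

At s = jω = j1000:
pole (s+770): 770 + j1000 → |·| = √(770²+1000²) = √1592900 ≈ 1262.1, ∠ = arctan(1000/770) ≈ 52.40°
pole (s+1000): 1000 + j1000 → |·| = √(1000²+1000²) = √2000000 ≈ 1414.2, ∠ = arctan(1000/1000) ≈ 45.00°
|T| = 5 / 1.7849e+06 ≈ 2.8013e-06
Gain = 20 log₁₀(2.8013e-06) ≈ -111.05 dB
∠T = 0.00° − 97.40° = -97.40°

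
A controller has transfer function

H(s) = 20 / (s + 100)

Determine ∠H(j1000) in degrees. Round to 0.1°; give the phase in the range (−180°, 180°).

At s = jω = j1000:
pole (s+100): 100 + j1000 → |·| = √(100²+1000²) = √1010000 ≈ 1005, ∠ = arctan(1000/100) ≈ 84.29°
∠H = 0.00° − 84.29° = -84.29°

-84.3°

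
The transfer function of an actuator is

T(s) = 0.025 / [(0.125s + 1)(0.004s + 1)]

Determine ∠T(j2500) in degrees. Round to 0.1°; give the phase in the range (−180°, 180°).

-174.1°

At ω = 2500 rad/s:
pole (1 + j2500·0.125) = 1 + j312.5 → |·| ≈ 312.5, ∠ ≈ 89.82°
pole (1 + j2500·0.004) = 1 + j10 → |·| ≈ 10.05, ∠ ≈ 84.29°
∠T = (0°) − (89.82° + 84.29°) = -174.11°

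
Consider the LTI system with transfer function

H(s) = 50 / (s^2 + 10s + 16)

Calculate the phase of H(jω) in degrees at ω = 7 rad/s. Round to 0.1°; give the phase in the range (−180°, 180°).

-115.2°

Substitute s = j7:
Numerator: 50 = 50 + j0
Denominator: (j7)^2 + 10(j7) + 16 = -33 + j70
|N| = √(50² + 0²) ≈ 50, ∠N ≈ 0.00°
|D| = √(33² + 70²) ≈ 77.389, ∠D ≈ 115.24°
∠H = 0.00° − 115.24° = -115.24°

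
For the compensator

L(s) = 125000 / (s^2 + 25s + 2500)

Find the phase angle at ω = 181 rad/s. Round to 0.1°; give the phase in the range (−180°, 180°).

At s = jω = j181:
quadratic: (j181)² + 25·j181 + 2500 = -30261 + j4525 → |·| ≈ 30597, ∠ ≈ 171.50°
∠L = 0.00° − 171.50° = -171.50°

-171.5°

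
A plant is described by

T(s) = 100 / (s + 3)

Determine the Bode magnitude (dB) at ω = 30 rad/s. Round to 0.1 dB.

10.4 dB

At s = jω = j30:
pole (s+3): 3 + j30 → |·| = √(3²+30²) = √909 ≈ 30.15, ∠ = arctan(30/3) ≈ 84.29°
|T| = 100 / 30.15 ≈ 3.3167
Gain = 20 log₁₀(3.3167) ≈ 10.41 dB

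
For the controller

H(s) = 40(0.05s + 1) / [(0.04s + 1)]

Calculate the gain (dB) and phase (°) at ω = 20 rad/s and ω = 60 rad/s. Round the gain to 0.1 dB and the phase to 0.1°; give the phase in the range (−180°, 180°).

At ω = 20 rad/s:
zero (1 + j20·0.05) = 1 + j1 → |·| ≈ 1.4142, ∠ ≈ 45.00°
pole (1 + j20·0.04) = 1 + j0.8 → |·| ≈ 1.2806, ∠ ≈ 38.66°
|H| = 40 · 1.4142 / (1.2806) ≈ 44.173
Gain = 20 log₁₀(44.173) ≈ 32.90 dB
∠H = (45.00°) − (38.66°) = 6.34°

At ω = 60 rad/s:
zero (1 + j60·0.05) = 1 + j3 → |·| ≈ 3.1623, ∠ ≈ 71.57°
pole (1 + j60·0.04) = 1 + j2.4 → |·| ≈ 2.6, ∠ ≈ 67.38°
|H| = 40 · 3.1623 / (2.6) ≈ 48.651
Gain = 20 log₁₀(48.651) ≈ 33.74 dB
∠H = (71.57°) − (67.38°) = 4.19°

ω = 20: 32.9 dB, 6.3°; ω = 60: 33.7 dB, 4.2°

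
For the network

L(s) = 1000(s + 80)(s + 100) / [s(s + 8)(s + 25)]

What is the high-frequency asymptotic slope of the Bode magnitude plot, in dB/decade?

-20 dB/decade

Each pole contributes −20 dB/decade at high frequency; each zero contributes +20 dB/decade.
Net: 2 zero(s) − 3 pole(s) → -20 dB/decade.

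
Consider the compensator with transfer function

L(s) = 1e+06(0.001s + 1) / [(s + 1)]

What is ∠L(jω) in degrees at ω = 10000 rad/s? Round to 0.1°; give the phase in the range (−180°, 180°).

At ω = 10000 rad/s:
zero (1 + j10000·0.001) = 1 + j10 → |·| ≈ 10.05, ∠ ≈ 84.29°
pole (1 + j10000·1) = 1 + j10000 → |·| ≈ 10000, ∠ ≈ 89.99°
∠L = (84.29°) − (89.99°) = -5.70°

-5.7°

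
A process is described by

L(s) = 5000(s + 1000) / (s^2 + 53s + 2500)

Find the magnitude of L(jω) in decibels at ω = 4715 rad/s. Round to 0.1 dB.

At s = jω = j4715:
zero (s+1000): 1000 + j4715 → |·| = √(1000²+4715²) = √23231225 ≈ 4819.9, ∠ = arctan(4715/1000) ≈ 78.03°
quadratic: (j4715)² + 53·j4715 + 2500 = -22228725 + j249895 → |·| ≈ 2.223e+07, ∠ ≈ 179.36°
|L| = 5000 · 4819.9 / 2.223e+07 ≈ 1.0841
Gain = 20 log₁₀(1.0841) ≈ 0.70 dB

0.7 dB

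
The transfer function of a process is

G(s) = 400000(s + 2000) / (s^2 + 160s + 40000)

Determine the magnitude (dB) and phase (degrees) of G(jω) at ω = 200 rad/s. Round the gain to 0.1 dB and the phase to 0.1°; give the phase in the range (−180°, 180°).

88.0 dB, -84.3°

At s = jω = j200:
zero (s+2000): 2000 + j200 → |·| = √(2000²+200²) = √4040000 ≈ 2010, ∠ = arctan(200/2000) ≈ 5.71°
quadratic: (j200)² + 160·j200 + 40000 = 0 + j32000 → |·| ≈ 32000, ∠ ≈ 90.00°
|G| = 400000 · 2010 / 32000 ≈ 25125
Gain = 20 log₁₀(25125) ≈ 88.00 dB
∠G = 5.71° − 90.00° = -84.29°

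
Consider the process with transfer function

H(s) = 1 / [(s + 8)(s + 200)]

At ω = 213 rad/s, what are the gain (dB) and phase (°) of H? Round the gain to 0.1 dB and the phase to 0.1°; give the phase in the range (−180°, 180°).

At s = jω = j213:
pole (s+8): 8 + j213 → |·| = √(8²+213²) = √45433 ≈ 213.15, ∠ = arctan(213/8) ≈ 87.85°
pole (s+200): 200 + j213 → |·| = √(200²+213²) = √85369 ≈ 292.18, ∠ = arctan(213/200) ≈ 46.80°
|H| = 1 / 62278 ≈ 1.6057e-05
Gain = 20 log₁₀(1.6057e-05) ≈ -95.89 dB
∠H = 0.00° − 134.65° = -134.65°

-95.9 dB, -134.7°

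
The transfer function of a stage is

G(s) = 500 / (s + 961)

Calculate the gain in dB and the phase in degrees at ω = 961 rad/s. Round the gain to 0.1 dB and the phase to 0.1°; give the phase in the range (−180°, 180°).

At s = jω = j961:
pole (s+961): 961 + j961 → |·| = √(961²+961²) = √1847042 ≈ 1359.1, ∠ = arctan(961/961) ≈ 45.00°
|G| = 500 / 1359.1 ≈ 0.36789
Gain = 20 log₁₀(0.36789) ≈ -8.69 dB
∠G = 0.00° − 45.00° = -45.00°

-8.7 dB, -45.0°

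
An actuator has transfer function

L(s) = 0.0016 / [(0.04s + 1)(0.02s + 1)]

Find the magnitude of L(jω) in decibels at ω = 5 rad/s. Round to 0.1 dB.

-56.1 dB

At ω = 5 rad/s:
pole (1 + j5·0.04) = 1 + j0.2 → |·| ≈ 1.0198, ∠ ≈ 11.31°
pole (1 + j5·0.02) = 1 + j0.1 → |·| ≈ 1.005, ∠ ≈ 5.71°
|L| = 0.0016 · 1 / (1.0198 · 1.005) ≈ 0.0015611
Gain = 20 log₁₀(0.0015611) ≈ -56.13 dB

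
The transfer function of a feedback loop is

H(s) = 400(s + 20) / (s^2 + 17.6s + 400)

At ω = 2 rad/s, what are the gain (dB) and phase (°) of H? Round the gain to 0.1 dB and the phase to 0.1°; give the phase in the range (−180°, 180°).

26.1 dB, 0.6°

At s = jω = j2:
zero (s+20): 20 + j2 → |·| = √(20²+2²) = √404 ≈ 20.1, ∠ = arctan(2/20) ≈ 5.71°
quadratic: (j2)² + 17.6·j2 + 400 = 396 + j35.2 → |·| ≈ 397.56, ∠ ≈ 5.08°
|H| = 400 · 20.1 / 397.56 ≈ 20.223
Gain = 20 log₁₀(20.223) ≈ 26.12 dB
∠H = 5.71° − 5.08° = 0.63°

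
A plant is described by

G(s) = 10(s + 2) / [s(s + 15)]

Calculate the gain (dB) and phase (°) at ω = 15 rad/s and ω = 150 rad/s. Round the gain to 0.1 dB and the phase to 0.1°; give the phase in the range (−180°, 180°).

ω = 15: -6.5 dB, -52.6°; ω = 150: -23.6 dB, -85.1°

At s = jω = j15:
zero (s+2): 2 + j15 → |·| = √(2²+15²) = √229 ≈ 15.133, ∠ = arctan(15/2) ≈ 82.41°
pole (s+15): 15 + j15 → |·| = √(15²+15²) = √450 ≈ 21.213, ∠ = arctan(15/15) ≈ 45.00°
pole at origin: |s| = 15, ∠ = 90.00° (in denominator)
|G| = 10 · 15.133 / 318.19 ≈ 0.4756
Gain = 20 log₁₀(0.4756) ≈ -6.46 dB
∠G = 82.41° − 135.00° = -52.59°

At s = jω = j150:
zero (s+2): 2 + j150 → |·| = √(2²+150²) = √22504 ≈ 150.01, ∠ = arctan(150/2) ≈ 89.24°
pole (s+15): 15 + j150 → |·| = √(15²+150²) = √22725 ≈ 150.75, ∠ = arctan(150/15) ≈ 84.29°
pole at origin: |s| = 150, ∠ = 90.00° (in denominator)
|G| = 10 · 150.01 / 22612 ≈ 0.066341
Gain = 20 log₁₀(0.066341) ≈ -23.56 dB
∠G = 89.24° − 174.29° = -85.05°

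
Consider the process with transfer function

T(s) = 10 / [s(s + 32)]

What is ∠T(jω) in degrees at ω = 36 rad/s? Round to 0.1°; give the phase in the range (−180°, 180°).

At s = jω = j36:
pole (s+32): 32 + j36 → |·| = √(32²+36²) = √2320 ≈ 48.166, ∠ = arctan(36/32) ≈ 48.37°
pole at origin: |s| = 36, ∠ = 90.00° (in denominator)
∠T = 0.00° − 138.37° = -138.37°

-138.4°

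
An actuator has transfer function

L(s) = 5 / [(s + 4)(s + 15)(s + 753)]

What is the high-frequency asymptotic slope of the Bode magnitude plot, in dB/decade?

Each pole contributes −20 dB/decade at high frequency; each zero contributes +20 dB/decade.
Net: 0 zero(s) − 3 pole(s) → -60 dB/decade.

-60 dB/decade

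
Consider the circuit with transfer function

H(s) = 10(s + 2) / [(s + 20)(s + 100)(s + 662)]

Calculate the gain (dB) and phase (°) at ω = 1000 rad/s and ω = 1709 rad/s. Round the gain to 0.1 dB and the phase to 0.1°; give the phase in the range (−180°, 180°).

ω = 1000: -101.6 dB, -139.8°; ω = 1709: -109.9 dB, -154.9°

At s = jω = j1000:
zero (s+2): 2 + j1000 → |·| = √(2²+1000²) = √1000004 ≈ 1000, ∠ = arctan(1000/2) ≈ 89.89°
pole (s+20): 20 + j1000 → |·| = √(20²+1000²) = √1000400 ≈ 1000.2, ∠ = arctan(1000/20) ≈ 88.85°
pole (s+100): 100 + j1000 → |·| = √(100²+1000²) = √1010000 ≈ 1005, ∠ = arctan(1000/100) ≈ 84.29°
pole (s+662): 662 + j1000 → |·| = √(662²+1000²) = √1438244 ≈ 1199.3, ∠ = arctan(1000/662) ≈ 56.50°
|H| = 10 · 1000 / 1.2055e+09 ≈ 8.2953e-06
Gain = 20 log₁₀(8.2953e-06) ≈ -101.62 dB
∠H = 89.89° − 229.64° = -139.75°

At s = jω = j1709:
zero (s+2): 2 + j1709 → |·| = √(2²+1709²) = √2920685 ≈ 1709, ∠ = arctan(1709/2) ≈ 89.93°
pole (s+20): 20 + j1709 → |·| = √(20²+1709²) = √2921081 ≈ 1709.1, ∠ = arctan(1709/20) ≈ 89.33°
pole (s+100): 100 + j1709 → |·| = √(100²+1709²) = √2930681 ≈ 1711.9, ∠ = arctan(1709/100) ≈ 86.65°
pole (s+662): 662 + j1709 → |·| = √(662²+1709²) = √3358925 ≈ 1832.7, ∠ = arctan(1709/662) ≈ 68.83°
|H| = 10 · 1709 / 5.3621e+09 ≈ 3.1872e-06
Gain = 20 log₁₀(3.1872e-06) ≈ -109.93 dB
∠H = 89.93° − 244.81° = -154.88°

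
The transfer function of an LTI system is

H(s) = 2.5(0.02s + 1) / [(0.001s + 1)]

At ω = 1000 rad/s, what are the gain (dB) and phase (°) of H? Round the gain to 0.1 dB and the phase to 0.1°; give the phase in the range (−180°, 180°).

31.0 dB, 42.1°

At ω = 1000 rad/s:
zero (1 + j1000·0.02) = 1 + j20 → |·| ≈ 20.025, ∠ ≈ 87.14°
pole (1 + j1000·0.001) = 1 + j1 → |·| ≈ 1.4142, ∠ ≈ 45.00°
|H| = 2.5 · 20.025 / (1.4142) ≈ 35.4
Gain = 20 log₁₀(35.4) ≈ 30.98 dB
∠H = (87.14°) − (45.00°) = 42.14°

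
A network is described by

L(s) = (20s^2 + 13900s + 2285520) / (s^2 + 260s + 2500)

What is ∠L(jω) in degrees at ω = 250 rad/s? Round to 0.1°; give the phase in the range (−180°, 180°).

Substitute s = j250:
Numerator: 20(j250)^2 + 13900(j250) + 2285520 = 1035520 + j3475000
Denominator: (j250)^2 + 260(j250) + 2500 = -60000 + j65000
|N| = √(1035520² + 3475000²) ≈ 3.626e+06, ∠N ≈ 73.41°
|D| = √(60000² + 65000²) ≈ 88459, ∠D ≈ 132.71°
∠L = 73.41° − 132.71° = -59.30°

-59.3°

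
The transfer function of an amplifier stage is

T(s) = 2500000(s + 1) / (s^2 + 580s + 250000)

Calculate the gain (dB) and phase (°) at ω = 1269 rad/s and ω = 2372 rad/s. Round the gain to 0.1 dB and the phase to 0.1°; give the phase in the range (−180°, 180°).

ω = 1269: 66.2 dB, -61.6°; ω = 2372: 60.6 dB, -75.7°

At s = jω = j1269:
zero (s+1): 1 + j1269 → |·| = √(1²+1269²) = √1610362 ≈ 1269, ∠ = arctan(1269/1) ≈ 89.95°
quadratic: (j1269)² + 580·j1269 + 250000 = -1360361 + j736020 → |·| ≈ 1.5467e+06, ∠ ≈ 151.58°
|T| = 2500000 · 1269 / 1.5467e+06 ≈ 2051.1
Gain = 20 log₁₀(2051.1) ≈ 66.24 dB
∠T = 89.95° − 151.58° = -61.63°

At s = jω = j2372:
zero (s+1): 1 + j2372 → |·| = √(1²+2372²) = √5626385 ≈ 2372, ∠ = arctan(2372/1) ≈ 89.98°
quadratic: (j2372)² + 580·j2372 + 250000 = -5376384 + j1375760 → |·| ≈ 5.5496e+06, ∠ ≈ 165.65°
|T| = 2500000 · 2372 / 5.5496e+06 ≈ 1068.5
Gain = 20 log₁₀(1068.5) ≈ 60.58 dB
∠T = 89.98° − 165.65° = -75.67°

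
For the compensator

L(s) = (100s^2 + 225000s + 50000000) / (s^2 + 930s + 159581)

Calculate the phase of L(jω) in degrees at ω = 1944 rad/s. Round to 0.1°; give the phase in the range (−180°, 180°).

-26.6°

Substitute s = j1944:
Numerator: 100(j1944)^2 + 225000(j1944) + 50000000 = -327913600 + j437400000
Denominator: (j1944)^2 + 930(j1944) + 159581 = -3619555 + j1807920
|N| = √(327913600² + 437400000²) ≈ 5.4667e+08, ∠N ≈ 126.86°
|D| = √(3619555² + 1807920²) ≈ 4.046e+06, ∠D ≈ 153.46°
∠L = 126.86° − 153.46° = -26.60°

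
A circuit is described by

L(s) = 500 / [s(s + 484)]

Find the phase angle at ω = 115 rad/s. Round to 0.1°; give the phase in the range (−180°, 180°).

-103.4°

At s = jω = j115:
pole (s+484): 484 + j115 → |·| = √(484²+115²) = √247481 ≈ 497.47, ∠ = arctan(115/484) ≈ 13.37°
pole at origin: |s| = 115, ∠ = 90.00° (in denominator)
∠L = 0.00° − 103.37° = -103.37°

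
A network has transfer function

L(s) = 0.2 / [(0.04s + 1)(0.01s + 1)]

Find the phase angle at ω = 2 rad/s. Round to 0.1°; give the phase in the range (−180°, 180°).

-5.7°

At ω = 2 rad/s:
pole (1 + j2·0.04) = 1 + j0.08 → |·| ≈ 1.0032, ∠ ≈ 4.57°
pole (1 + j2·0.01) = 1 + j0.02 → |·| ≈ 1.0002, ∠ ≈ 1.15°
∠L = (0°) − (4.57° + 1.15°) = -5.72°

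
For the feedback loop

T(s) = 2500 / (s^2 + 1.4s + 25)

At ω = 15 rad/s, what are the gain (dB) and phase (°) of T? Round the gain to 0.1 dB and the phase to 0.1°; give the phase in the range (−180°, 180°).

At s = jω = j15:
quadratic: (j15)² + 1.4·j15 + 25 = -200 + j21 → |·| ≈ 201.1, ∠ ≈ 174.01°
|T| = 2500 / 201.1 ≈ 12.432
Gain = 20 log₁₀(12.432) ≈ 21.89 dB
∠T = 0.00° − 174.01° = -174.01°

21.9 dB, -174.0°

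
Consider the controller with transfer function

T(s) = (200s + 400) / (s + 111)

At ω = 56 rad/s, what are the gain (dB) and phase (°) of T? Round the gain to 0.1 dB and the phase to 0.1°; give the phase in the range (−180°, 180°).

39.1 dB, 61.2°

Substitute s = j56:
Numerator: 200(j56) + 400 = 400 + j11200
Denominator: (j56) + 111 = 111 + j56
|N| = √(400² + 11200²) ≈ 11207, ∠N ≈ 87.95°
|D| = √(111² + 56²) ≈ 124.33, ∠D ≈ 26.77°
|T| = 11207 / 124.33 ≈ 90.139
Gain = 20 log₁₀(90.139) ≈ 39.10 dB
∠T = 87.95° − 26.77° = 61.18°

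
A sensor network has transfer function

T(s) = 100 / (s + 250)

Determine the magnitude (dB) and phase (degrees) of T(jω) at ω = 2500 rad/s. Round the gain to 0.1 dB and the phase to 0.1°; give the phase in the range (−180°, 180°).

At s = jω = j2500:
pole (s+250): 250 + j2500 → |·| = √(250²+2500²) = √6312500 ≈ 2512.5, ∠ = arctan(2500/250) ≈ 84.29°
|T| = 100 / 2512.5 ≈ 0.039801
Gain = 20 log₁₀(0.039801) ≈ -28.00 dB
∠T = 0.00° − 84.29° = -84.29°

-28.0 dB, -84.3°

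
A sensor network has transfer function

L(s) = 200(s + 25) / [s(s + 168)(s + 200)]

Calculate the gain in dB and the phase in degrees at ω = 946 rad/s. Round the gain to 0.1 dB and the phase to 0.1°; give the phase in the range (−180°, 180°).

-73.3 dB, -159.5°

At s = jω = j946:
zero (s+25): 25 + j946 → |·| = √(25²+946²) = √895541 ≈ 946.33, ∠ = arctan(946/25) ≈ 88.49°
pole (s+168): 168 + j946 → |·| = √(168²+946²) = √923140 ≈ 960.8, ∠ = arctan(946/168) ≈ 79.93°
pole (s+200): 200 + j946 → |·| = √(200²+946²) = √934916 ≈ 966.91, ∠ = arctan(946/200) ≈ 78.06°
pole at origin: |s| = 946, ∠ = 90.00° (in denominator)
|L| = 200 · 946.33 / 8.7884e+08 ≈ 0.00021536
Gain = 20 log₁₀(0.00021536) ≈ -73.34 dB
∠L = 88.49° − 247.99° = -159.50°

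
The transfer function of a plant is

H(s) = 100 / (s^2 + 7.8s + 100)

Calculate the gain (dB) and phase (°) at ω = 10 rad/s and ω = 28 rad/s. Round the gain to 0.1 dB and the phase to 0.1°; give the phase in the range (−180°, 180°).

At s = jω = j10:
quadratic: (j10)² + 7.8·j10 + 100 = 0 + j78 → |·| ≈ 78, ∠ ≈ 90.00°
|H| = 100 / 78 ≈ 1.2821
Gain = 20 log₁₀(1.2821) ≈ 2.16 dB
∠H = 0.00° − 90.00° = -90.00°

At s = jω = j28:
quadratic: (j28)² + 7.8·j28 + 100 = -684 + j218.4 → |·| ≈ 718.02, ∠ ≈ 162.29°
|H| = 100 / 718.02 ≈ 0.13927
Gain = 20 log₁₀(0.13927) ≈ -17.12 dB
∠H = 0.00° − 162.29° = -162.29°

ω = 10: 2.2 dB, -90.0°; ω = 28: -17.1 dB, -162.3°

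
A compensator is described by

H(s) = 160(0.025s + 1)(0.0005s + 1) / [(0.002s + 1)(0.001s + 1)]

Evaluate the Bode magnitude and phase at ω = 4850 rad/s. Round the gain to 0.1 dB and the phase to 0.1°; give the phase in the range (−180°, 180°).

At ω = 4850 rad/s:
zero (1 + j4850·0.025) = 1 + j121.25 → |·| ≈ 121.25, ∠ ≈ 89.53°
zero (1 + j4850·0.0005) = 1 + j2.425 → |·| ≈ 2.6231, ∠ ≈ 67.59°
pole (1 + j4850·0.002) = 1 + j9.7 → |·| ≈ 9.7514, ∠ ≈ 84.11°
pole (1 + j4850·0.001) = 1 + j4.85 → |·| ≈ 4.952, ∠ ≈ 78.35°
|H| = 160 · 121.25 · 2.6231 / (9.7514 · 4.952) ≈ 1053.8
Gain = 20 log₁₀(1053.8) ≈ 60.46 dB
∠H = (89.53° + 67.59°) − (84.11° + 78.35°) = -5.34°

60.5 dB, -5.3°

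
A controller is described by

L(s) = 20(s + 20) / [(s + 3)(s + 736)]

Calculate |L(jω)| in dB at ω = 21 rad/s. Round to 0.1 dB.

At s = jω = j21:
zero (s+20): 20 + j21 → |·| = √(20²+21²) = √841 ≈ 29, ∠ = arctan(21/20) ≈ 46.40°
pole (s+3): 3 + j21 → |·| = √(3²+21²) = √450 ≈ 21.213, ∠ = arctan(21/3) ≈ 81.87°
pole (s+736): 736 + j21 → |·| = √(736²+21²) = √542137 ≈ 736.3, ∠ = arctan(21/736) ≈ 1.63°
|L| = 20 · 29 / 15619 ≈ 0.037134
Gain = 20 log₁₀(0.037134) ≈ -28.60 dB

-28.6 dB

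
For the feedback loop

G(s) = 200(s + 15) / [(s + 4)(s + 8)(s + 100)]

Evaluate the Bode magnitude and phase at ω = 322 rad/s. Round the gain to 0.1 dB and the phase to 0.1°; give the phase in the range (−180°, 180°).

At s = jω = j322:
zero (s+15): 15 + j322 → |·| = √(15²+322²) = √103909 ≈ 322.35, ∠ = arctan(322/15) ≈ 87.33°
pole (s+4): 4 + j322 → |·| = √(4²+322²) = √103700 ≈ 322.02, ∠ = arctan(322/4) ≈ 89.29°
pole (s+8): 8 + j322 → |·| = √(8²+322²) = √103748 ≈ 322.1, ∠ = arctan(322/8) ≈ 88.58°
pole (s+100): 100 + j322 → |·| = √(100²+322²) = √113684 ≈ 337.17, ∠ = arctan(322/100) ≈ 72.75°
|G| = 200 · 322.35 / 3.4972e+07 ≈ 0.0018435
Gain = 20 log₁₀(0.0018435) ≈ -54.69 dB
∠G = 87.33° − 250.62° = -163.29°

-54.7 dB, -163.3°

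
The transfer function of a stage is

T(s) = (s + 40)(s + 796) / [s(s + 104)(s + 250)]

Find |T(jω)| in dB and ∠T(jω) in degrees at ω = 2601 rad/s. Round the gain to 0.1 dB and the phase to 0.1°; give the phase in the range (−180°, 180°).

-68.0 dB, -100.1°

At s = jω = j2601:
zero (s+40): 40 + j2601 → |·| = √(40²+2601²) = √6766801 ≈ 2601.3, ∠ = arctan(2601/40) ≈ 89.12°
zero (s+796): 796 + j2601 → |·| = √(796²+2601²) = √7398817 ≈ 2720.1, ∠ = arctan(2601/796) ≈ 72.98°
pole (s+104): 104 + j2601 → |·| = √(104²+2601²) = √6776017 ≈ 2603.1, ∠ = arctan(2601/104) ≈ 87.71°
pole (s+250): 250 + j2601 → |·| = √(250²+2601²) = √6827701 ≈ 2613, ∠ = arctan(2601/250) ≈ 84.51°
pole at origin: |s| = 2601, ∠ = 90.00° (in denominator)
|T| = 1 · 7.0758e+06 / 1.7692e+10 ≈ 0.00039994
Gain = 20 log₁₀(0.00039994) ≈ -67.96 dB
∠T = 162.10° − 262.22° = -100.12°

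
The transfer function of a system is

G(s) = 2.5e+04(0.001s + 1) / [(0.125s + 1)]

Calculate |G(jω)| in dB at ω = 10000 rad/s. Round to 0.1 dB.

At ω = 10000 rad/s:
zero (1 + j10000·0.001) = 1 + j10 → |·| ≈ 10.05, ∠ ≈ 84.29°
pole (1 + j10000·0.125) = 1 + j1250 → |·| ≈ 1250, ∠ ≈ 89.95°
|G| = 2.5e+04 · 10.05 / (1250) ≈ 201
Gain = 20 log₁₀(201) ≈ 46.06 dB

46.1 dB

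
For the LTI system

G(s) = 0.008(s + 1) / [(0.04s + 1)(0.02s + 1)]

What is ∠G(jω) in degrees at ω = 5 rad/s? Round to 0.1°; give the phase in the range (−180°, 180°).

At ω = 5 rad/s:
zero (1 + j5·1) = 1 + j5 → |·| ≈ 5.099, ∠ ≈ 78.69°
pole (1 + j5·0.04) = 1 + j0.2 → |·| ≈ 1.0198, ∠ ≈ 11.31°
pole (1 + j5·0.02) = 1 + j0.1 → |·| ≈ 1.005, ∠ ≈ 5.71°
∠G = (78.69°) − (11.31° + 5.71°) = 61.67°

61.7°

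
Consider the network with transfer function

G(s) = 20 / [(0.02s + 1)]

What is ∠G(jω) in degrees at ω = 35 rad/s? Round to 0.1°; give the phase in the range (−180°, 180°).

-35.0°

At ω = 35 rad/s:
pole (1 + j35·0.02) = 1 + j0.7 → |·| ≈ 1.2207, ∠ ≈ 34.99°
∠G = (0°) − (34.99°) = -34.99°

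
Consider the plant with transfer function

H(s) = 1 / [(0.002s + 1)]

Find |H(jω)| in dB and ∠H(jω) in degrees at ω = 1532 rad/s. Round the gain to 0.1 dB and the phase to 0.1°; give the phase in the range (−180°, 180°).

-10.2 dB, -71.9°

At ω = 1532 rad/s:
pole (1 + j1532·0.002) = 1 + j3.064 → |·| ≈ 3.2231, ∠ ≈ 71.92°
|H| = 1 · 1 / (3.2231) ≈ 0.31026
Gain = 20 log₁₀(0.31026) ≈ -10.17 dB
∠H = (0°) − (71.92°) = -71.92°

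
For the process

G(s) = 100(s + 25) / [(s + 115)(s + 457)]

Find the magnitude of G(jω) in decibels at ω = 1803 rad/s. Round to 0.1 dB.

At s = jω = j1803:
zero (s+25): 25 + j1803 → |·| = √(25²+1803²) = √3251434 ≈ 1803.2, ∠ = arctan(1803/25) ≈ 89.21°
pole (s+115): 115 + j1803 → |·| = √(115²+1803²) = √3264034 ≈ 1806.7, ∠ = arctan(1803/115) ≈ 86.35°
pole (s+457): 457 + j1803 → |·| = √(457²+1803²) = √3459658 ≈ 1860, ∠ = arctan(1803/457) ≈ 75.78°
|G| = 100 · 1803.2 / 3.3605e+06 ≈ 0.053659
Gain = 20 log₁₀(0.053659) ≈ -25.41 dB

-25.4 dB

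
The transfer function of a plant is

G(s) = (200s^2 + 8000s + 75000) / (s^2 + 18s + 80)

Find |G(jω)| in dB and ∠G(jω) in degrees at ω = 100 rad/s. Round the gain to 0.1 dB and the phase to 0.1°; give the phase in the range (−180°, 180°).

Substitute s = j100:
Numerator: 200(j100)^2 + 8000(j100) + 75000 = -1925000 + j800000
Denominator: (j100)^2 + 18(j100) + 80 = -9920 + j1800
|N| = √(1925000² + 800000²) ≈ 2.0846e+06, ∠N ≈ 157.43°
|D| = √(9920² + 1800²) ≈ 10082, ∠D ≈ 169.72°
|G| = 2.0846e+06 / 10082 ≈ 206.76
Gain = 20 log₁₀(206.76) ≈ 46.31 dB
∠G = 157.43° − 169.72° = -12.29°

46.3 dB, -12.3°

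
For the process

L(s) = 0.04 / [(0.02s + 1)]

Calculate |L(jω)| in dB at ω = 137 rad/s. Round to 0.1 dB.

At ω = 137 rad/s:
pole (1 + j137·0.02) = 1 + j2.74 → |·| ≈ 2.9168, ∠ ≈ 69.95°
|L| = 0.04 · 1 / (2.9168) ≈ 0.013714
Gain = 20 log₁₀(0.013714) ≈ -37.26 dB

-37.3 dB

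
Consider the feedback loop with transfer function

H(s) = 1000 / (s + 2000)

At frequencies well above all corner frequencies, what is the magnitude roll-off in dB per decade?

-20 dB/decade

Each pole contributes −20 dB/decade at high frequency; each zero contributes +20 dB/decade.
Net: 0 zero(s) − 1 pole(s) → -20 dB/decade.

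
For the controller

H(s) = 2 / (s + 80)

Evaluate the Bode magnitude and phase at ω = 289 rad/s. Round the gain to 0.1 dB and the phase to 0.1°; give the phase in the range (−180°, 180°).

-43.5 dB, -74.5°

At s = jω = j289:
pole (s+80): 80 + j289 → |·| = √(80²+289²) = √89921 ≈ 299.87, ∠ = arctan(289/80) ≈ 74.53°
|H| = 2 / 299.87 ≈ 0.0066696
Gain = 20 log₁₀(0.0066696) ≈ -43.52 dB
∠H = 0.00° − 74.53° = -74.53°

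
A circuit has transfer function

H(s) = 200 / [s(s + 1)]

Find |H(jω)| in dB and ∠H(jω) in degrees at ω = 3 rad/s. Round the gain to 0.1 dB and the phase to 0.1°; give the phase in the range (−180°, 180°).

At s = jω = j3:
pole (s+1): 1 + j3 → |·| = √(1²+3²) = √10 ≈ 3.1623, ∠ = arctan(3/1) ≈ 71.57°
pole at origin: |s| = 3, ∠ = 90.00° (in denominator)
|H| = 200 / 9.4869 ≈ 21.082
Gain = 20 log₁₀(21.082) ≈ 26.48 dB
∠H = 0.00° − 161.57° = -161.57°

26.5 dB, -161.6°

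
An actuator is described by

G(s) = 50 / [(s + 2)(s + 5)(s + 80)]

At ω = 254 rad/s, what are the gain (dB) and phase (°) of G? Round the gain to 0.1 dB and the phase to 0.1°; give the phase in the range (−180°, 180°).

At s = jω = j254:
pole (s+2): 2 + j254 → |·| = √(2²+254²) = √64520 ≈ 254.01, ∠ = arctan(254/2) ≈ 89.55°
pole (s+5): 5 + j254 → |·| = √(5²+254²) = √64541 ≈ 254.05, ∠ = arctan(254/5) ≈ 88.87°
pole (s+80): 80 + j254 → |·| = √(80²+254²) = √70916 ≈ 266.3, ∠ = arctan(254/80) ≈ 72.52°
|G| = 50 / 1.7185e+07 ≈ 2.9095e-06
Gain = 20 log₁₀(2.9095e-06) ≈ -110.72 dB
∠G = 0.00° − 250.94° = -250.94° ≡ 109.06° (principal value)

-110.7 dB, 109.1°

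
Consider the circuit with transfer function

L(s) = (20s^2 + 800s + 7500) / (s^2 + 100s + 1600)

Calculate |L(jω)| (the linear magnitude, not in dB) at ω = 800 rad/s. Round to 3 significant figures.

Substitute s = j800:
Numerator: 20(j800)^2 + 800(j800) + 7500 = -12792500 + j640000
Denominator: (j800)^2 + 100(j800) + 1600 = -638400 + j80000
|N| = √(12792500² + 640000²) ≈ 1.2808e+07, ∠N ≈ 177.14°
|D| = √(638400² + 80000²) ≈ 6.4339e+05, ∠D ≈ 172.86°
|L| = 1.2808e+07 / 6.4339e+05 ≈ 19.907

19.9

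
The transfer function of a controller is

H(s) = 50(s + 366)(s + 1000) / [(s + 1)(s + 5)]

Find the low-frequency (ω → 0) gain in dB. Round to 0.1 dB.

H(0) = 50·366·1000 / (1·5) = 3.66e+06
20 log₁₀(3.66e+06) ≈ 131.27 dB

131.3 dB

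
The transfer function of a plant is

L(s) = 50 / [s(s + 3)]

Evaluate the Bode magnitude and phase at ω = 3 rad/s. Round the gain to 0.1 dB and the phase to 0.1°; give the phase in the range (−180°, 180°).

At s = jω = j3:
pole (s+3): 3 + j3 → |·| = √(3²+3²) = √18 ≈ 4.2426, ∠ = arctan(3/3) ≈ 45.00°
pole at origin: |s| = 3, ∠ = 90.00° (in denominator)
|L| = 50 / 12.728 ≈ 3.9283
Gain = 20 log₁₀(3.9283) ≈ 11.88 dB
∠L = 0.00° − 135.00° = -135.00°

11.9 dB, -135.0°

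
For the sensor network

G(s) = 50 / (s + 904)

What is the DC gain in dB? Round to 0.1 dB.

-25.1 dB

G(0) = 50 / (904) ≈ 0.05531
20 log₁₀(0.05531) ≈ -25.14 dB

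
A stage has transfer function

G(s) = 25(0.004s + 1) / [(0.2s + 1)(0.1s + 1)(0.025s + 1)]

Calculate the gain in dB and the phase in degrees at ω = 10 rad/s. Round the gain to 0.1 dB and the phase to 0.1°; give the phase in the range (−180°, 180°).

17.7 dB, -120.2°

At ω = 10 rad/s:
zero (1 + j10·0.004) = 1 + j0.04 → |·| ≈ 1.0008, ∠ ≈ 2.29°
pole (1 + j10·0.2) = 1 + j2 → |·| ≈ 2.2361, ∠ ≈ 63.43°
pole (1 + j10·0.1) = 1 + j1 → |·| ≈ 1.4142, ∠ ≈ 45.00°
pole (1 + j10·0.025) = 1 + j0.25 → |·| ≈ 1.0308, ∠ ≈ 14.04°
|G| = 25 · 1.0008 / (2.2361 · 1.4142 · 1.0308) ≈ 7.6756
Gain = 20 log₁₀(7.6756) ≈ 17.70 dB
∠G = (2.29°) − (63.43° + 45.00° + 14.04°) = -120.18°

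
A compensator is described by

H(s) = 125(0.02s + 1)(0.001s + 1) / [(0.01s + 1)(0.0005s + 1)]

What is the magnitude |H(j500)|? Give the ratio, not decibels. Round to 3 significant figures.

267

At ω = 500 rad/s:
zero (1 + j500·0.02) = 1 + j10 → |·| ≈ 10.05, ∠ ≈ 84.29°
zero (1 + j500·0.001) = 1 + j0.5 → |·| ≈ 1.118, ∠ ≈ 26.57°
pole (1 + j500·0.01) = 1 + j5 → |·| ≈ 5.099, ∠ ≈ 78.69°
pole (1 + j500·0.0005) = 1 + j0.25 → |·| ≈ 1.0308, ∠ ≈ 14.04°
|H| = 125 · 10.05 · 1.118 / (5.099 · 1.0308) ≈ 267.21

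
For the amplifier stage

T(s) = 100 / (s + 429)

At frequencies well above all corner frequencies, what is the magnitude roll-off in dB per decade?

-20 dB/decade

Each pole contributes −20 dB/decade at high frequency; each zero contributes +20 dB/decade.
Net: 0 zero(s) − 1 pole(s) → -20 dB/decade.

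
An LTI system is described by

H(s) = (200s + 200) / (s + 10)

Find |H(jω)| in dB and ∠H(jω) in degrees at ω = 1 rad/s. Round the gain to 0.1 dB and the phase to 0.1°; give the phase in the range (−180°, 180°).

Substitute s = j1:
Numerator: 200(j1) + 200 = 200 + j200
Denominator: (j1) + 10 = 10 + j1
|N| = √(200² + 200²) ≈ 282.84, ∠N ≈ 45.00°
|D| = √(10² + 1²) ≈ 10.05, ∠D ≈ 5.71°
|H| = 282.84 / 10.05 ≈ 28.143
Gain = 20 log₁₀(28.143) ≈ 28.99 dB
∠H = 45.00° − 5.71° = 39.29°

29.0 dB, 39.3°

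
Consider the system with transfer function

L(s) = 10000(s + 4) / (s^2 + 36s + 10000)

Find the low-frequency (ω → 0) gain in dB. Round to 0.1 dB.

12.0 dB

L(0) = 10000·4 / 10000 = 4
20 log₁₀(4) ≈ 12.04 dB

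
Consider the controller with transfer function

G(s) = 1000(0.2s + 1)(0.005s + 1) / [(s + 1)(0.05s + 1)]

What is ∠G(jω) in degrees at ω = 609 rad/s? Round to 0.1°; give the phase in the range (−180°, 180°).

At ω = 609 rad/s:
zero (1 + j609·0.2) = 1 + j121.8 → |·| ≈ 121.8, ∠ ≈ 89.53°
zero (1 + j609·0.005) = 1 + j3.045 → |·| ≈ 3.205, ∠ ≈ 71.82°
pole (1 + j609·1) = 1 + j609 → |·| ≈ 609, ∠ ≈ 89.91°
pole (1 + j609·0.05) = 1 + j30.45 → |·| ≈ 30.466, ∠ ≈ 88.12°
∠G = (89.53° + 71.82°) − (89.91° + 88.12°) = -16.68°

-16.7°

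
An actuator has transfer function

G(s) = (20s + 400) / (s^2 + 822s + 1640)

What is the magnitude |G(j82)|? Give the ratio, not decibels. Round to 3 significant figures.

0.0250

Substitute s = j82:
Numerator: 20(j82) + 400 = 400 + j1640
Denominator: (j82)^2 + 822(j82) + 1640 = -5084 + j67404
|N| = √(400² + 1640²) ≈ 1688.1, ∠N ≈ 76.29°
|D| = √(5084² + 67404²) ≈ 67595, ∠D ≈ 94.31°
|G| = 1688.1 / 67595 ≈ 0.024974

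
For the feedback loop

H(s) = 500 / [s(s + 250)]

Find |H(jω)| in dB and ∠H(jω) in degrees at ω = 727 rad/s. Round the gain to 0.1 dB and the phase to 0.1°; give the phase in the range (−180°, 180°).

-61.0 dB, -161.0°

At s = jω = j727:
pole (s+250): 250 + j727 → |·| = √(250²+727²) = √591029 ≈ 768.78, ∠ = arctan(727/250) ≈ 71.02°
pole at origin: |s| = 727, ∠ = 90.00° (in denominator)
|H| = 500 / 5.589e+05 ≈ 0.00089461
Gain = 20 log₁₀(0.00089461) ≈ -60.97 dB
∠H = 0.00° − 161.02° = -161.02°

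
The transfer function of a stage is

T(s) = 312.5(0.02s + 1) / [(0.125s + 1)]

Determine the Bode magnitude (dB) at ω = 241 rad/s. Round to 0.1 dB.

34.2 dB

At ω = 241 rad/s:
zero (1 + j241·0.02) = 1 + j4.82 → |·| ≈ 4.9226, ∠ ≈ 78.28°
pole (1 + j241·0.125) = 1 + j30.125 → |·| ≈ 30.142, ∠ ≈ 88.10°
|T| = 312.5 · 4.9226 / (30.142) ≈ 51.036
Gain = 20 log₁₀(51.036) ≈ 34.16 dB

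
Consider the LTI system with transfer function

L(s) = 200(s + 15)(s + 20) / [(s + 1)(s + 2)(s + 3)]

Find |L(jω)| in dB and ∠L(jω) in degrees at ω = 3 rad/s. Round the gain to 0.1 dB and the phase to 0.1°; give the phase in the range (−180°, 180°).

62.1 dB, -153.0°

At s = jω = j3:
zero (s+15): 15 + j3 → |·| = √(15²+3²) = √234 ≈ 15.297, ∠ = arctan(3/15) ≈ 11.31°
zero (s+20): 20 + j3 → |·| = √(20²+3²) = √409 ≈ 20.224, ∠ = arctan(3/20) ≈ 8.53°
pole (s+1): 1 + j3 → |·| = √(1²+3²) = √10 ≈ 3.1623, ∠ = arctan(3/1) ≈ 71.57°
pole (s+2): 2 + j3 → |·| = √(2²+3²) = √13 ≈ 3.6056, ∠ = arctan(3/2) ≈ 56.31°
pole (s+3): 3 + j3 → |·| = √(3²+3²) = √18 ≈ 4.2426, ∠ = arctan(3/3) ≈ 45.00°
|L| = 200 · 309.37 / 48.374 ≈ 1279.1
Gain = 20 log₁₀(1279.1) ≈ 62.14 dB
∠L = 19.84° − 172.88° = -153.04°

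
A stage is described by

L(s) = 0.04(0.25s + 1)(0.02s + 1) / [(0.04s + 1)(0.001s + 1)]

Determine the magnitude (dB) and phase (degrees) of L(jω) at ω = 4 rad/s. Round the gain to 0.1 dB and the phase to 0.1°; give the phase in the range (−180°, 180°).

-25.0 dB, 40.3°

At ω = 4 rad/s:
zero (1 + j4·0.25) = 1 + j1 → |·| ≈ 1.4142, ∠ ≈ 45.00°
zero (1 + j4·0.02) = 1 + j0.08 → |·| ≈ 1.0032, ∠ ≈ 4.57°
pole (1 + j4·0.04) = 1 + j0.16 → |·| ≈ 1.0127, ∠ ≈ 9.09°
pole (1 + j4·0.001) = 1 + j0.004 → |·| ≈ 1, ∠ ≈ 0.23°
|L| = 0.04 · 1.4142 · 1.0032 / (1.0127 · 1) ≈ 0.056037
Gain = 20 log₁₀(0.056037) ≈ -25.03 dB
∠L = (45.00° + 4.57°) − (9.09° + 0.23°) = 40.25°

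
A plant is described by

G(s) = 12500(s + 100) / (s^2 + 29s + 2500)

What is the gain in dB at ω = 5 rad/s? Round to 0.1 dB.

At s = jω = j5:
zero (s+100): 100 + j5 → |·| = √(100²+5²) = √10025 ≈ 100.12, ∠ = arctan(5/100) ≈ 2.86°
quadratic: (j5)² + 29·j5 + 2500 = 2475 + j145 → |·| ≈ 2479.2, ∠ ≈ 3.35°
|G| = 12500 · 100.12 / 2479.2 ≈ 504.8
Gain = 20 log₁₀(504.8) ≈ 54.06 dB

54.1 dB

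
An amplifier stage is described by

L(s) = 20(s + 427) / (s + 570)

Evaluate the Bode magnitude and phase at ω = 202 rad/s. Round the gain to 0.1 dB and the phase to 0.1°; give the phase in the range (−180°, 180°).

At s = jω = j202:
zero (s+427): 427 + j202 → |·| = √(427²+202²) = √223133 ≈ 472.37, ∠ = arctan(202/427) ≈ 25.32°
pole (s+570): 570 + j202 → |·| = √(570²+202²) = √365704 ≈ 604.73, ∠ = arctan(202/570) ≈ 19.51°
|L| = 20 · 472.37 / 604.73 ≈ 15.623
Gain = 20 log₁₀(15.623) ≈ 23.88 dB
∠L = 25.32° − 19.51° = 5.81°

23.9 dB, 5.8°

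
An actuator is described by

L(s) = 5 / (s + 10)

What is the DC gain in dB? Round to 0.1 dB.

-6.0 dB

L(0) = 5 / (10) = 0.5
20 log₁₀(0.5) ≈ -6.02 dB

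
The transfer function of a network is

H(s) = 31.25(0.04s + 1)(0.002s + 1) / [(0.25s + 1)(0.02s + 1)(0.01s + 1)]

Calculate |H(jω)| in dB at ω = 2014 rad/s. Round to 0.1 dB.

At ω = 2014 rad/s:
zero (1 + j2014·0.04) = 1 + j80.56 → |·| ≈ 80.566, ∠ ≈ 89.29°
zero (1 + j2014·0.002) = 1 + j4.028 → |·| ≈ 4.1503, ∠ ≈ 76.06°
pole (1 + j2014·0.25) = 1 + j503.5 → |·| ≈ 503.5, ∠ ≈ 89.89°
pole (1 + j2014·0.02) = 1 + j40.28 → |·| ≈ 40.292, ∠ ≈ 88.58°
pole (1 + j2014·0.01) = 1 + j20.14 → |·| ≈ 20.165, ∠ ≈ 87.16°
|H| = 31.25 · 80.566 · 4.1503 / (503.5 · 40.292 · 20.165) ≈ 0.025543
Gain = 20 log₁₀(0.025543) ≈ -31.85 dB

-31.9 dB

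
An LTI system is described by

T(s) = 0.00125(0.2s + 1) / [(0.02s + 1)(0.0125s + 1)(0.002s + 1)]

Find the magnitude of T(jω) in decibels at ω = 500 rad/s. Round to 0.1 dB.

At ω = 500 rad/s:
zero (1 + j500·0.2) = 1 + j100 → |·| ≈ 100, ∠ ≈ 89.43°
pole (1 + j500·0.02) = 1 + j10 → |·| ≈ 10.05, ∠ ≈ 84.29°
pole (1 + j500·0.0125) = 1 + j6.25 → |·| ≈ 6.3295, ∠ ≈ 80.91°
pole (1 + j500·0.002) = 1 + j1 → |·| ≈ 1.4142, ∠ ≈ 45.00°
|T| = 0.00125 · 100 / (10.05 · 6.3295 · 1.4142) ≈ 0.0013895
Gain = 20 log₁₀(0.0013895) ≈ -57.14 dB

-57.1 dB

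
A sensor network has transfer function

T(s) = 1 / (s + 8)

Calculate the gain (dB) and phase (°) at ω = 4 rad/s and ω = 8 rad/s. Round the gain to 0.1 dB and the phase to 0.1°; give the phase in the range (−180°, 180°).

ω = 4: -19.0 dB, -26.6°; ω = 8: -21.1 dB, -45.0°

At s = jω = j4:
pole (s+8): 8 + j4 → |·| = √(8²+4²) = √80 ≈ 8.9443, ∠ = arctan(4/8) ≈ 26.57°
|T| = 1 / 8.9443 ≈ 0.1118
Gain = 20 log₁₀(0.1118) ≈ -19.03 dB
∠T = 0.00° − 26.57° = -26.57°

At s = jω = j8:
pole (s+8): 8 + j8 → |·| = √(8²+8²) = √128 ≈ 11.314, ∠ = arctan(8/8) ≈ 45.00°
|T| = 1 / 11.314 ≈ 0.088386
Gain = 20 log₁₀(0.088386) ≈ -21.07 dB
∠T = 0.00° − 45.00° = -45.00°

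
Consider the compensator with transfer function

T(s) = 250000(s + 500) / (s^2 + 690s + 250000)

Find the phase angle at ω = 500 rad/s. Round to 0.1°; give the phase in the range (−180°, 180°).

-45.0°

At s = jω = j500:
zero (s+500): 500 + j500 → |·| = √(500²+500²) = √500000 ≈ 707.11, ∠ = arctan(500/500) ≈ 45.00°
quadratic: (j500)² + 690·j500 + 250000 = 0 + j345000 → |·| ≈ 3.45e+05, ∠ ≈ 90.00°
∠T = 45.00° − 90.00° = -45.00°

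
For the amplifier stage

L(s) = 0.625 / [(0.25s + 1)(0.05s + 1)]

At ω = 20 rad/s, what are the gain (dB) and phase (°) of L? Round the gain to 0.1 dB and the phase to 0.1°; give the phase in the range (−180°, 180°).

-21.2 dB, -123.7°

At ω = 20 rad/s:
pole (1 + j20·0.25) = 1 + j5 → |·| ≈ 5.099, ∠ ≈ 78.69°
pole (1 + j20·0.05) = 1 + j1 → |·| ≈ 1.4142, ∠ ≈ 45.00°
|L| = 0.625 · 1 / (5.099 · 1.4142) ≈ 0.086673
Gain = 20 log₁₀(0.086673) ≈ -21.24 dB
∠L = (0°) − (78.69° + 45.00°) = -123.69°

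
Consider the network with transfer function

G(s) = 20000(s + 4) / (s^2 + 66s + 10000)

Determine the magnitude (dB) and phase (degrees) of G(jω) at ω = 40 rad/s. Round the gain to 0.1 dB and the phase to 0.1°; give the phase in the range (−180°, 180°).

39.2 dB, 66.8°

At s = jω = j40:
zero (s+4): 4 + j40 → |·| = √(4²+40²) = √1616 ≈ 40.2, ∠ = arctan(40/4) ≈ 84.29°
quadratic: (j40)² + 66·j40 + 10000 = 8400 + j2640 → |·| ≈ 8805.1, ∠ ≈ 17.45°
|G| = 20000 · 40.2 / 8805.1 ≈ 91.311
Gain = 20 log₁₀(91.311) ≈ 39.21 dB
∠G = 84.29° − 17.45° = 66.84°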